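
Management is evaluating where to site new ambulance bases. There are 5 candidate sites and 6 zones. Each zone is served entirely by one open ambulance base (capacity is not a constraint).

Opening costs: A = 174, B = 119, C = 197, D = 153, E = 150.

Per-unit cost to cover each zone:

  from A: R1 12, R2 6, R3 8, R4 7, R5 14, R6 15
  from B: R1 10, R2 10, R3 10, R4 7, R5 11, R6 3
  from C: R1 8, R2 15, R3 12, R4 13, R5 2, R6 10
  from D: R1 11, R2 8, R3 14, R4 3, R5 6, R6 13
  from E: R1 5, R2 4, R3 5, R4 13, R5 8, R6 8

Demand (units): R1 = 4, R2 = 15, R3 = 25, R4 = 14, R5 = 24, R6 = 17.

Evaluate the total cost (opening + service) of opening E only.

Each zone is assigned to its cheapest site among the open ones.
{E}: R1→E 5·4=20, R2→E 4·15=60, R3→E 5·25=125, R4→E 13·14=182, R5→E 8·24=192, R6→E 8·17=136. Service 715; fixed 150; total 865.

Total cost: 865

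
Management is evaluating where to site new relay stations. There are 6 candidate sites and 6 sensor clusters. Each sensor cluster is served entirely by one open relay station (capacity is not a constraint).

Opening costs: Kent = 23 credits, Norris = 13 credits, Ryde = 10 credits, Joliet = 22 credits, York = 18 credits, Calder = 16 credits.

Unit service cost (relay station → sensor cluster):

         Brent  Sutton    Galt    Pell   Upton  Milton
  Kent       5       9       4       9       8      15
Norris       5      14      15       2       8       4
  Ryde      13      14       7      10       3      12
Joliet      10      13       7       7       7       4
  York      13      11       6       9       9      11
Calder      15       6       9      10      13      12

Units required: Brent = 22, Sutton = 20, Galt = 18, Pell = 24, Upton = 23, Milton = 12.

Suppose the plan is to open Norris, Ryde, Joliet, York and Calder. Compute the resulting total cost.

Each sensor cluster is assigned to its cheapest site among the open ones.
{Norris, Ryde, Joliet, York, Calder}: Brent→Norris 5·22=110, Sutton→Calder 6·20=120, Galt→York 6·18=108, Pell→Norris 2·24=48, Upton→Ryde 3·23=69, Milton→Norris 4·12=48. Service 503; fixed 79; total 582.

Total cost: 582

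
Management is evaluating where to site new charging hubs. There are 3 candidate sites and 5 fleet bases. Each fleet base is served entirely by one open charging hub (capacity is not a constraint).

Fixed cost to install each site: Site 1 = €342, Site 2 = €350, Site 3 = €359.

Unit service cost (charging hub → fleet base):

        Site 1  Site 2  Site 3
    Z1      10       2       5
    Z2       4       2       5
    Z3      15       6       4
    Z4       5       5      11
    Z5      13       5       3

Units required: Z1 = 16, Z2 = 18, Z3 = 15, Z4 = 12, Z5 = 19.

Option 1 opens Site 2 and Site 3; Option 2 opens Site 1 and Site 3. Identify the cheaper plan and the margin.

Option 1: {Site 2, Site 3}: Z1→Site 2 2·16=32, Z2→Site 2 2·18=36, Z3→Site 3 4·15=60, Z4→Site 2 5·12=60, Z5→Site 3 3·19=57. Service 245; fixed 709; total 954.
Option 2: {Site 1, Site 3}: Z1→Site 3 5·16=80, Z2→Site 1 4·18=72, Z3→Site 3 4·15=60, Z4→Site 1 5·12=60, Z5→Site 3 3·19=57. Service 329; fixed 701; total 1030.
Difference: |954 − 1030| = 76.

Option 1 is cheaper by 76.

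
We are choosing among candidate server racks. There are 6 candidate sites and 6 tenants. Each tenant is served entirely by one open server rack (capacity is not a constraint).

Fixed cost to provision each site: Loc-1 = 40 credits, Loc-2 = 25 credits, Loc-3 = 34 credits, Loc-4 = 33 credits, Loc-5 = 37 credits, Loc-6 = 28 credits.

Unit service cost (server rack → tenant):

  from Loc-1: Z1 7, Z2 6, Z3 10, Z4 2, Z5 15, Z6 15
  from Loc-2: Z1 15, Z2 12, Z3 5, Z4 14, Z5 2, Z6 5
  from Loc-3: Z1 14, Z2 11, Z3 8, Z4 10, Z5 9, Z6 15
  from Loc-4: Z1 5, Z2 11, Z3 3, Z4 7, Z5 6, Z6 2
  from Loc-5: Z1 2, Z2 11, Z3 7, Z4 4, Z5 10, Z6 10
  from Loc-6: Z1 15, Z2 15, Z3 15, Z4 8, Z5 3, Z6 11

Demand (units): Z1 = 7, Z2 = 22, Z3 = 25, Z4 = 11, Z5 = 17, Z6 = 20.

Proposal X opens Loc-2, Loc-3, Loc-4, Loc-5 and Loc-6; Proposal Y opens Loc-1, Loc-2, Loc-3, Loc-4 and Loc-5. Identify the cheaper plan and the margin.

Proposal Y is cheaper by 120.

Proposal X: {Loc-2, Loc-3, Loc-4, Loc-5, Loc-6}: Z1→Loc-5 2·7=14, Z2→Loc-3 11·22=242, Z3→Loc-4 3·25=75, Z4→Loc-5 4·11=44, Z5→Loc-2 2·17=34, Z6→Loc-4 2·20=40. Service 449; fixed 157; total 606.
Proposal Y: {Loc-1, Loc-2, Loc-3, Loc-4, Loc-5}: Z1→Loc-5 2·7=14, Z2→Loc-1 6·22=132, Z3→Loc-4 3·25=75, Z4→Loc-1 2·11=22, Z5→Loc-2 2·17=34, Z6→Loc-4 2·20=40. Service 317; fixed 169; total 486.
Difference: |606 − 486| = 120.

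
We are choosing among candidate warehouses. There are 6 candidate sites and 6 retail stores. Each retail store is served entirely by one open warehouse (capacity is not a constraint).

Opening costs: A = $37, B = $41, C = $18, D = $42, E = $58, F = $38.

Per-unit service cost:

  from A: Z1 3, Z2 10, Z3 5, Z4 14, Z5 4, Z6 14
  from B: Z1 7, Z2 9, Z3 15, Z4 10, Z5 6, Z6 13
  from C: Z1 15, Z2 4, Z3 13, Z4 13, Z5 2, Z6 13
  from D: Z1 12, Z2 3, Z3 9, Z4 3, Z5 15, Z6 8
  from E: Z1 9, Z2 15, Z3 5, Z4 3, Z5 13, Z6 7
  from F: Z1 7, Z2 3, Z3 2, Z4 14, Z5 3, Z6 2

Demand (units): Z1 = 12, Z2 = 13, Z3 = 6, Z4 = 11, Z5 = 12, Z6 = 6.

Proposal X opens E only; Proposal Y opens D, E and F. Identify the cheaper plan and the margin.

Proposal X: {E}: Z1→E 9·12=108, Z2→E 15·13=195, Z3→E 5·6=30, Z4→E 3·11=33, Z5→E 13·12=156, Z6→E 7·6=42. Service 564; fixed 58; total 622.
Proposal Y: {D, E, F}: Z1→F 7·12=84, Z2→D 3·13=39, Z3→F 2·6=12, Z4→D 3·11=33, Z5→F 3·12=36, Z6→F 2·6=12. Service 216; fixed 138; total 354.
Difference: |622 − 354| = 268.

Proposal Y is cheaper by 268.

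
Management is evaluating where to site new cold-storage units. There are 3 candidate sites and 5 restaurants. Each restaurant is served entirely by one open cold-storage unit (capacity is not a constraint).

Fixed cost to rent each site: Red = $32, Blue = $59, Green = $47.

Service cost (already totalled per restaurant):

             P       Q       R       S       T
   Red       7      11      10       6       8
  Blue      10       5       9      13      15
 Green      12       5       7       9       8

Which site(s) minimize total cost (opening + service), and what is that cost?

For any fixed open set, each restaurant goes to its cheapest open site; total = fixed + service.
{Red}: P→Red 7, Q→Red 11, R→Red 10, S→Red 6, T→Red 8. Service 42; fixed 32; total 74.
{Green}: service 41 + fixed 47 = 88
{Blue}: P→Blue 10, Q→Blue 5, R→Blue 9, S→Blue 13, T→Blue 15. Service 52; fixed 59; total 111.
{Red, Blue, Green}: service 33 + fixed 138 = 171
(All 7 nonempty subsets were checked; Red only is lowest.)

Open Red only; minimum total cost 74.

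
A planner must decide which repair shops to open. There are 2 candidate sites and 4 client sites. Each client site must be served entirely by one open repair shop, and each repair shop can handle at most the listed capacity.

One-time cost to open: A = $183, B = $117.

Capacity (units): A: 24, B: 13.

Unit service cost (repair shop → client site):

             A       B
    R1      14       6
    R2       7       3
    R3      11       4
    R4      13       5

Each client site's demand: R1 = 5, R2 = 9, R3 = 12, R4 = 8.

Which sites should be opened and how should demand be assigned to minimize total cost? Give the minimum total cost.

Open {A, B}: R1→B 6·5=30, R2→A 7·9=63, R3→A 11·12=132, R4→B 5·8=40.
Loads: A carries 21/24, B carries 13/13. Service 265; fixed 300; total 565.
Next best feasible plan costs 585.

Minimum total cost: 565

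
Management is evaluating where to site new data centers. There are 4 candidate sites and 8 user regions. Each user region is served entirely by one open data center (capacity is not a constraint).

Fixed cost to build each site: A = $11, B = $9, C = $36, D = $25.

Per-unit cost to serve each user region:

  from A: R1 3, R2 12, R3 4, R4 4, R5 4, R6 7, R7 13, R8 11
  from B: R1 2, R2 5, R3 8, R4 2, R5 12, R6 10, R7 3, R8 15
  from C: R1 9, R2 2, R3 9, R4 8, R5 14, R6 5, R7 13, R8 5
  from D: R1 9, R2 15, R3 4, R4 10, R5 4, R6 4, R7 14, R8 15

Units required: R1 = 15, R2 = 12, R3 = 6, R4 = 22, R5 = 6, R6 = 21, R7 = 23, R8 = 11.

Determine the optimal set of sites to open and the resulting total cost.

Open B, C and D; minimum total cost 424.

For any fixed open set, each user region goes to its cheapest open site; total = fixed + service.
{B, C, D}: R1→B 2·15=30, R2→C 2·12=24, R3→D 4·6=24, R4→B 2·22=44, R5→D 4·6=24, R6→D 4·21=84, R7→B 3·23=69, R8→C 5·11=55. Service 354; fixed 70; total 424.
{A, B, C}: R1→B 2·15=30, R2→C 2·12=24, R3→A 4·6=24, R4→B 2·22=44, R5→A 4·6=24, R6→C 5·21=105, R7→B 3·23=69, R8→C 5·11=55. Service 375; fixed 56; total 431.
{A, B, C, D}: service 354 + fixed 81 = 435
{B}: service 698 + fixed 9 = 707
No other subset beats 424.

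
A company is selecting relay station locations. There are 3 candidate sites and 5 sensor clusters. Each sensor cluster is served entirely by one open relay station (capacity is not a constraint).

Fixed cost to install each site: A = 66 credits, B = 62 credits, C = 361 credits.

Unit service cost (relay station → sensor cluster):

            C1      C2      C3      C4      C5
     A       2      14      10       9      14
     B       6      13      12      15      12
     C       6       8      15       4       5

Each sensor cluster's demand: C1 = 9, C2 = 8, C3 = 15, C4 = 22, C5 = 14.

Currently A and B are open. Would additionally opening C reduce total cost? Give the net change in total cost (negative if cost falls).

No — net change +113 (cost rises by 113).

Current service cost with {A, B}: 638.
Adding C: each sensor cluster re-picks its cheapest; new service cost 390, saving 248.
Extra fixed cost: 361. Net change = 361 − 248 = 113.
(Totals: 766 → 879.)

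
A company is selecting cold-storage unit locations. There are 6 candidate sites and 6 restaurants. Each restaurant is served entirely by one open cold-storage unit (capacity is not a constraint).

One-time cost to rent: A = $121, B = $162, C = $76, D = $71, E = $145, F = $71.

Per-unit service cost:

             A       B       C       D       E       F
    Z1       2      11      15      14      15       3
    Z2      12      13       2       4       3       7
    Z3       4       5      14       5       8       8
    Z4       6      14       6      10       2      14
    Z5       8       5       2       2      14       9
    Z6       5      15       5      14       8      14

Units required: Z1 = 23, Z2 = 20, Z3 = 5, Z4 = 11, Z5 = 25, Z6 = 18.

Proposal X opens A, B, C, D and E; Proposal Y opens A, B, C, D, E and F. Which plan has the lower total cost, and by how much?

Proposal X: {A, B, C, D, E}: Z1→A 2·23=46, Z2→C 2·20=40, Z3→A 4·5=20, Z4→E 2·11=22, Z5→C 2·25=50, Z6→A 5·18=90. Service 268; fixed 575; total 843.
Proposal Y: {A, B, C, D, E, F}: Z1→A 2·23=46, Z2→C 2·20=40, Z3→A 4·5=20, Z4→E 2·11=22, Z5→C 2·25=50, Z6→A 5·18=90. Service 268; fixed 646; total 914.
Difference: |843 − 914| = 71.

Proposal X is cheaper by 71.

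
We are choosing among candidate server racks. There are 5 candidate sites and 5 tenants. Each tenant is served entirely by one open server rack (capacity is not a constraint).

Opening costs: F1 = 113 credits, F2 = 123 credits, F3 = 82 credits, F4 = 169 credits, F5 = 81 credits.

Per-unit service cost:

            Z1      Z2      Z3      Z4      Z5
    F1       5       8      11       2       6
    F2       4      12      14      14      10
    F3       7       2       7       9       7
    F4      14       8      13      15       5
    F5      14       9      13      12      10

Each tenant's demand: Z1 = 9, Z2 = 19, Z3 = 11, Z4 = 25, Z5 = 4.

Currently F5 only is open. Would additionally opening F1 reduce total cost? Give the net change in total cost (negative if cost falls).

Current service cost with {F5}: 780.
Adding F1: each tenant re-picks its cheapest; new service cost 392, saving 388.
Extra fixed cost: 113. Net change = 113 − 388 = -275.
(Totals: 861 → 586.)

Yes — net change −275 (cost falls by 275).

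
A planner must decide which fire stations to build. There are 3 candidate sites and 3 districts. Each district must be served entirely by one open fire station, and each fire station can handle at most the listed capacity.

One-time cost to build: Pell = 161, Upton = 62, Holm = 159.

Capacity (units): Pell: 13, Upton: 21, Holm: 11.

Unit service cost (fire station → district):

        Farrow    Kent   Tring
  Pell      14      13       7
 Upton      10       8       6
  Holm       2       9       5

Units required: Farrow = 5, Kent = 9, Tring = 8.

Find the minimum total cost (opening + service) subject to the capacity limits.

Open {Upton, Holm}: Farrow→Holm 2·5=10, Kent→Upton 8·9=72, Tring→Upton 6·8=48.
Loads: Upton carries 17/21, Holm carries 5/11. Service 130; fixed 221; total 351.
Next best feasible plan costs 383.

Minimum total cost: 351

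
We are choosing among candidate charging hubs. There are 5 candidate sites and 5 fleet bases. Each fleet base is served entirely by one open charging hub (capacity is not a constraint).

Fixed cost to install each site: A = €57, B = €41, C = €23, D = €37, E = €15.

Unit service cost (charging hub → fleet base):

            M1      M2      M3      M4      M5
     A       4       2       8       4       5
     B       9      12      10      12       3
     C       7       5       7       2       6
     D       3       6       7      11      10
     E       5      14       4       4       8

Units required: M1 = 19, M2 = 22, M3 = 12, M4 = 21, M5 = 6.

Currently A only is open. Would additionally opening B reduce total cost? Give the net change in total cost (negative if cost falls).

No — net change +29 (cost rises by 29).

Current service cost with {A}: 330.
Adding B: each fleet base re-picks its cheapest; new service cost 318, saving 12.
Extra fixed cost: 41. Net change = 41 − 12 = 29.
(Totals: 387 → 416.)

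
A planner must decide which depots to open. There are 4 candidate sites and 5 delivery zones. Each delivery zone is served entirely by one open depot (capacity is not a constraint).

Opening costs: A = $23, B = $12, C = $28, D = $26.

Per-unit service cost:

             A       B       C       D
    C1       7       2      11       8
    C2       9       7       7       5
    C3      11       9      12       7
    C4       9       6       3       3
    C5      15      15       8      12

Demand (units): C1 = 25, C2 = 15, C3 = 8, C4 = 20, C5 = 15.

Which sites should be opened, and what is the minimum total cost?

Open B, C and D; minimum total cost 427.

For any fixed open set, each delivery zone goes to its cheapest open site; total = fixed + service.
{B, C, D}: C1→B 2·25=50, C2→D 5·15=75, C3→D 7·8=56, C4→C 3·20=60, C5→C 8·15=120. Service 361; fixed 66; total 427.
{B, C}: C1→B 2·25=50, C2→B 7·15=105, C3→B 9·8=72, C4→C 3·20=60, C5→C 8·15=120. Service 407; fixed 40; total 447.
{A, B, C, D}: C1→B 2·25=50, C2→D 5·15=75, C3→D 7·8=56, C4→C 3·20=60, C5→C 8·15=120. Service 361; fixed 89; total 450.
{B}: service 572 + fixed 12 = 584
(All 15 nonempty subsets were checked; B, C and D is lowest.)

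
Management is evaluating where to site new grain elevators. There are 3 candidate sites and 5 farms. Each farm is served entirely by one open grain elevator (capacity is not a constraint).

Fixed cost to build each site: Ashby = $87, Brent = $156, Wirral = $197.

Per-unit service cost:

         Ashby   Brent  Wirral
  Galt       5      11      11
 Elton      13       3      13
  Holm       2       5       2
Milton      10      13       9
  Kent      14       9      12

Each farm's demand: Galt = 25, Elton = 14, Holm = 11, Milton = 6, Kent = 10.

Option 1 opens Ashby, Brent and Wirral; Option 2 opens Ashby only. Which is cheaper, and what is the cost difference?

Option 2 is cheaper by 157.

Option 1: {Ashby, Brent, Wirral}: Galt→Ashby 5·25=125, Elton→Brent 3·14=42, Holm→Ashby 2·11=22, Milton→Wirral 9·6=54, Kent→Brent 9·10=90. Service 333; fixed 440; total 773.
Option 2: {Ashby}: Galt→Ashby 5·25=125, Elton→Ashby 13·14=182, Holm→Ashby 2·11=22, Milton→Ashby 10·6=60, Kent→Ashby 14·10=140. Service 529; fixed 87; total 616.
Difference: |773 − 616| = 157.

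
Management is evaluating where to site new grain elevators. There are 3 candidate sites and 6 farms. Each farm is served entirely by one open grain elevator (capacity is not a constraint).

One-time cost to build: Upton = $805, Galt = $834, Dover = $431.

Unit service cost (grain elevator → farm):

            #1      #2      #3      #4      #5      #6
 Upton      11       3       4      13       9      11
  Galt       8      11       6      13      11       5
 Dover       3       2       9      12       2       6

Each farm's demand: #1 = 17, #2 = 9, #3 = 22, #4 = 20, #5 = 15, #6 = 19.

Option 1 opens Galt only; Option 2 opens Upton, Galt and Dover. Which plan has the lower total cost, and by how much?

Option 1: {Galt}: #1→Galt 8·17=136, #2→Galt 11·9=99, #3→Galt 6·22=132, #4→Galt 13·20=260, #5→Galt 11·15=165, #6→Galt 5·19=95. Service 887; fixed 834; total 1721.
Option 2: {Upton, Galt, Dover}: #1→Dover 3·17=51, #2→Dover 2·9=18, #3→Upton 4·22=88, #4→Dover 12·20=240, #5→Dover 2·15=30, #6→Galt 5·19=95. Service 522; fixed 2070; total 2592.
Difference: |1721 − 2592| = 871.

Option 1 is cheaper by 871.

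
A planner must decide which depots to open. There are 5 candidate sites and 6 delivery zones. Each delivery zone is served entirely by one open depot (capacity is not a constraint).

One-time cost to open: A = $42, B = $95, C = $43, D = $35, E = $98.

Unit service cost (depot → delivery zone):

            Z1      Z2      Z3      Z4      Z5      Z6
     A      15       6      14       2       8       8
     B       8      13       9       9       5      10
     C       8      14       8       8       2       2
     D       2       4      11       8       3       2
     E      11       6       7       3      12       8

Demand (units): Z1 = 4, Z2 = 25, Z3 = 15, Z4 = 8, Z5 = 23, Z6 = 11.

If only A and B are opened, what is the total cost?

Each delivery zone is assigned to its cheapest site among the open ones.
{A, B}: Z1→B 8·4=32, Z2→A 6·25=150, Z3→B 9·15=135, Z4→A 2·8=16, Z5→B 5·23=115, Z6→A 8·11=88. Service 536; fixed 137; total 673.

Total cost: 673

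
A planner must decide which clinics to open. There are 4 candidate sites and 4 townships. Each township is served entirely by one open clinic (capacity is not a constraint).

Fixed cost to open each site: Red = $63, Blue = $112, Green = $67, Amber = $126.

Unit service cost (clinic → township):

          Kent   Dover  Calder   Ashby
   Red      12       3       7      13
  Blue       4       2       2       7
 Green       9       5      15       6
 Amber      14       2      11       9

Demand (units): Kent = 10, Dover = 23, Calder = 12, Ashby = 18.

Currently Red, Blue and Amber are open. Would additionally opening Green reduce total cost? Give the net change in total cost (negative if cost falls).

No — net change +49 (cost rises by 49).

Current service cost with {Red, Blue, Amber}: 236.
Adding Green: each township re-picks its cheapest; new service cost 218, saving 18.
Extra fixed cost: 67. Net change = 67 − 18 = 49.
(Totals: 537 → 586.)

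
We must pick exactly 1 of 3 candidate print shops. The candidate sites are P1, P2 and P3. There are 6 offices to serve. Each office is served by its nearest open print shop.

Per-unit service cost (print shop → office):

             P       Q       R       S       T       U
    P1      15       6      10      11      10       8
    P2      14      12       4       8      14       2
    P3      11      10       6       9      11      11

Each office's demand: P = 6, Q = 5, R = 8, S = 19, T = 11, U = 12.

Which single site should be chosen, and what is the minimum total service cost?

With exactly 1 open, each office uses its cheapest among the chosen.
{P2}: P→P2 14·6=84, Q→P2 12·5=60, R→P2 4·8=32, S→P2 8·19=152, T→P2 14·11=154, U→P2 2·12=24. Service cost 506.
{P3}: service cost 588
{P1}: service cost 615
Among all 3 size-1 choices, {P2} is lowest.

Choose P2 only; total service cost 506.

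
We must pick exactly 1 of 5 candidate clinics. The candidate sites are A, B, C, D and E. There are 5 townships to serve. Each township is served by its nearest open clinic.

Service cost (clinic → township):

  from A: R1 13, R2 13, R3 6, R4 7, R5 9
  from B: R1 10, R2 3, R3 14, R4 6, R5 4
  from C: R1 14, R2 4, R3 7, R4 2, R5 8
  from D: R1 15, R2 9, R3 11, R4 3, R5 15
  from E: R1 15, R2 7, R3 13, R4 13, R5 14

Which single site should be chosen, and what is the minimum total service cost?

With exactly 1 open, each township uses its cheapest among the chosen.
{C}: R1→C 14, R2→C 4, R3→C 7, R4→C 2, R5→C 8. Service cost 35.
{B}: service cost 37
{A}: service cost 48
Among all 5 size-1 choices, {C} is lowest.

Choose C only; total service cost 35.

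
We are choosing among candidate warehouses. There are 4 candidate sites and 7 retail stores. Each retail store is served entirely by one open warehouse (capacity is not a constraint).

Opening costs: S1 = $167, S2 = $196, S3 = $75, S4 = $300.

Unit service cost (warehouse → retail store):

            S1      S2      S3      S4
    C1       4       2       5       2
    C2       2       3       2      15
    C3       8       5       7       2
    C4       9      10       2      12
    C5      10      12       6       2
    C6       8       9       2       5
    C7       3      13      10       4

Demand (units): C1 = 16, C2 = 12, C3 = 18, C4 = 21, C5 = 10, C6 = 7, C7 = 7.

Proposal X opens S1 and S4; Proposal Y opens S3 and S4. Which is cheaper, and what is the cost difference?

Proposal Y is cheaper by 253.

Proposal X: {S1, S4}: C1→S4 2·16=32, C2→S1 2·12=24, C3→S4 2·18=36, C4→S1 9·21=189, C5→S4 2·10=20, C6→S4 5·7=35, C7→S1 3·7=21. Service 357; fixed 467; total 824.
Proposal Y: {S3, S4}: C1→S4 2·16=32, C2→S3 2·12=24, C3→S4 2·18=36, C4→S3 2·21=42, C5→S4 2·10=20, C6→S3 2·7=14, C7→S4 4·7=28. Service 196; fixed 375; total 571.
Difference: |824 − 571| = 253.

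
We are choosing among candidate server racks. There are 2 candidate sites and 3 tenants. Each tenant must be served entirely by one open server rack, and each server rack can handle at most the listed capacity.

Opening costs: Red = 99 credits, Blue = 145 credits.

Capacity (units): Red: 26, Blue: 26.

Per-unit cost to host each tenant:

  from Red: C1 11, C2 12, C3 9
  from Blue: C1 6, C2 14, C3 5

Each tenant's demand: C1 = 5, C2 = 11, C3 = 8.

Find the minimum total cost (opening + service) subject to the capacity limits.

Minimum total cost: 358

Open {Red}: C1→Red 11·5=55, C2→Red 12·11=132, C3→Red 9·8=72.
Loads: Red carries 24/26. Service 259; fixed 99; total 358.
Next best feasible plan costs 369.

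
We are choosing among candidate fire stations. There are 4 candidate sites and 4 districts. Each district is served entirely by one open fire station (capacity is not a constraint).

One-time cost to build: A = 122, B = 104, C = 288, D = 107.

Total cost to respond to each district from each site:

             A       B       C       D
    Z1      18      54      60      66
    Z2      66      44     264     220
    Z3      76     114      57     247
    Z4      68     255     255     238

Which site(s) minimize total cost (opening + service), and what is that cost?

For any fixed open set, each district goes to its cheapest open site; total = fixed + service.
{A}: Z1→A 18, Z2→A 66, Z3→A 76, Z4→A 68. Service 228; fixed 122; total 350.
{A, B}: service 206 + fixed 226 = 432
{A, D}: service 228 + fixed 229 = 457
{A, B, C, D}: Z1→A 18, Z2→B 44, Z3→C 57, Z4→A 68. Service 187; fixed 621; total 808.
(All 15 nonempty subsets were checked; A only is lowest.)

Open A only; minimum total cost 350.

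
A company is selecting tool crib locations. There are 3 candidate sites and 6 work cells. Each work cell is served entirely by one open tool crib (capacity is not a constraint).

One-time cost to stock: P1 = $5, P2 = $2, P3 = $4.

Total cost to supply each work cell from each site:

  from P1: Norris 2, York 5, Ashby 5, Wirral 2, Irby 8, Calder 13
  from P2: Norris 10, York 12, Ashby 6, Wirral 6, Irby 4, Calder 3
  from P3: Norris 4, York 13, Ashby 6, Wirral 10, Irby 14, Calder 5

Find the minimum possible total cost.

Minimum total cost: 28

For any fixed open set, each work cell goes to its cheapest open site; total = fixed + service.
{P1, P2}: Norris→P1 2, York→P1 5, Ashby→P1 5, Wirral→P1 2, Irby→P2 4, Calder→P2 3. Service 21; fixed 7; total 28.
{P1, P2, P3}: Norris→P1 2, York→P1 5, Ashby→P1 5, Wirral→P1 2, Irby→P2 4, Calder→P2 3. Service 21; fixed 11; total 32.
{P1, P3}: service 27 + fixed 9 = 36
{P2}: Norris→P2 10, York→P2 12, Ashby→P2 6, Wirral→P2 6, Irby→P2 4, Calder→P2 3. Service 41; fixed 2; total 43.
(All 7 nonempty subsets were checked; P1 and P2 is lowest.)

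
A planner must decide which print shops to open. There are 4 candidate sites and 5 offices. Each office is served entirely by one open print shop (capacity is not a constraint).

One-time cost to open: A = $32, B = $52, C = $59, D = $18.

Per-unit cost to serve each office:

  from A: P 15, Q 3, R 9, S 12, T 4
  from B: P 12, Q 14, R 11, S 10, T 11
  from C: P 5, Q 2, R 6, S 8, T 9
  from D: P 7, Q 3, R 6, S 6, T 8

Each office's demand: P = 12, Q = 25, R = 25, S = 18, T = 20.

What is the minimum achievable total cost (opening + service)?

Minimum total cost: 547

For any fixed open set, each office goes to its cheapest open site; total = fixed + service.
{A, D}: P→D 7·12=84, Q→A 3·25=75, R→D 6·25=150, S→D 6·18=108, T→A 4·20=80. Service 497; fixed 50; total 547.
{A, C, D}: P→C 5·12=60, Q→C 2·25=50, R→C 6·25=150, S→D 6·18=108, T→A 4·20=80. Service 448; fixed 109; total 557.
{A, C}: P→C 5·12=60, Q→C 2·25=50, R→C 6·25=150, S→C 8·18=144, T→A 4·20=80. Service 484; fixed 91; total 575.
{A, B, C, D}: P→C 5·12=60, Q→C 2·25=50, R→C 6·25=150, S→D 6·18=108, T→A 4·20=80. Service 448; fixed 161; total 609.
No other subset beats 547.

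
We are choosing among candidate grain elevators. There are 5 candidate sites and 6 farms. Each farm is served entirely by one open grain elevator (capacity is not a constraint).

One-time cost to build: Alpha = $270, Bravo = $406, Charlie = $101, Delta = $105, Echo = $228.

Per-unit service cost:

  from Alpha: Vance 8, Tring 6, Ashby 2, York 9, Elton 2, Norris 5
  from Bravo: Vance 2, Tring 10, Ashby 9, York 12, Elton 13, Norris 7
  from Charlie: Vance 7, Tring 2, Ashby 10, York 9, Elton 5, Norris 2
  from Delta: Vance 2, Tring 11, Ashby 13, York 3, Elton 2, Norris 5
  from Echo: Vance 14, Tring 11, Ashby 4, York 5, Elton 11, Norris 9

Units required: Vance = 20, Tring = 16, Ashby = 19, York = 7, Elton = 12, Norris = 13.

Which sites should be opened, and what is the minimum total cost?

Open Charlie and Delta; minimum total cost 539.

For any fixed open set, each farm goes to its cheapest open site; total = fixed + service.
{Charlie, Delta}: Vance→Delta 2·20=40, Tring→Charlie 2·16=32, Ashby→Charlie 10·19=190, York→Delta 3·7=21, Elton→Delta 2·12=24, Norris→Charlie 2·13=26. Service 333; fixed 206; total 539.
{Charlie}: service 511 + fixed 101 = 612
{Charlie, Delta, Echo}: service 219 + fixed 434 = 653
{Alpha, Bravo, Charlie, Delta, Echo}: service 181 + fixed 1110 = 1291
No other subset beats 539.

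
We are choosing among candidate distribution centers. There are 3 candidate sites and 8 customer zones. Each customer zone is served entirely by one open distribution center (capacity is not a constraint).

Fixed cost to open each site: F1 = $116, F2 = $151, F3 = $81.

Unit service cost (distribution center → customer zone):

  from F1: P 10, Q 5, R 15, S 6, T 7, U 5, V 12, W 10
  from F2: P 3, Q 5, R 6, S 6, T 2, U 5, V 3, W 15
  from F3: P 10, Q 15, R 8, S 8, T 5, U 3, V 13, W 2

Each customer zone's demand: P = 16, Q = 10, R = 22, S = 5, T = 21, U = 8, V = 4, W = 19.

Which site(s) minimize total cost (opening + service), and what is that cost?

Open F2 and F3; minimum total cost 608.

For any fixed open set, each customer zone goes to its cheapest open site; total = fixed + service.
{F2, F3}: P→F2 3·16=48, Q→F2 5·10=50, R→F2 6·22=132, S→F2 6·5=30, T→F2 2·21=42, U→F3 3·8=24, V→F2 3·4=12, W→F3 2·19=38. Service 376; fixed 232; total 608.
{F1, F2, F3}: service 376 + fixed 348 = 724
{F2}: P→F2 3·16=48, Q→F2 5·10=50, R→F2 6·22=132, S→F2 6·5=30, T→F2 2·21=42, U→F2 5·8=40, V→F2 3·4=12, W→F2 15·19=285. Service 639; fixed 151; total 790.
{F3}: P→F3 10·16=160, Q→F3 15·10=150, R→F3 8·22=176, S→F3 8·5=40, T→F3 5·21=105, U→F3 3·8=24, V→F3 13·4=52, W→F3 2·19=38. Service 745; fixed 81; total 826.
No other subset beats 608.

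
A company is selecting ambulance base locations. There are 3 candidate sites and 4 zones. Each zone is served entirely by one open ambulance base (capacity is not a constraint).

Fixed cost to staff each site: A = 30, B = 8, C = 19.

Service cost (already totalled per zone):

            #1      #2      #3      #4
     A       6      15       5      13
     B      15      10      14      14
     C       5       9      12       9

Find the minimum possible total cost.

For any fixed open set, each zone goes to its cheapest open site; total = fixed + service.
{C}: #1→C 5, #2→C 9, #3→C 12, #4→C 9. Service 35; fixed 19; total 54.
{B}: service 53 + fixed 8 = 61
{B, C}: service 35 + fixed 27 = 62
{A, B, C}: #1→C 5, #2→C 9, #3→A 5, #4→C 9. Service 28; fixed 57; total 85.
No other subset beats 54.

Minimum total cost: 54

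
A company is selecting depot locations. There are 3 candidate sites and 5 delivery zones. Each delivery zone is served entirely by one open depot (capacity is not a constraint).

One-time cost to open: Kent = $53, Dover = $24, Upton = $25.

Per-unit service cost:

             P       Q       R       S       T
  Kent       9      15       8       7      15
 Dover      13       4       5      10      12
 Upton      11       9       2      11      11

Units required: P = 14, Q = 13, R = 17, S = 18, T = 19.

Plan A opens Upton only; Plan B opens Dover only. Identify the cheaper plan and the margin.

Plan A: {Upton}: P→Upton 11·14=154, Q→Upton 9·13=117, R→Upton 2·17=34, S→Upton 11·18=198, T→Upton 11·19=209. Service 712; fixed 25; total 737.
Plan B: {Dover}: P→Dover 13·14=182, Q→Dover 4·13=52, R→Dover 5·17=85, S→Dover 10·18=180, T→Dover 12·19=228. Service 727; fixed 24; total 751.
Difference: |737 − 751| = 14.

Plan A is cheaper by 14.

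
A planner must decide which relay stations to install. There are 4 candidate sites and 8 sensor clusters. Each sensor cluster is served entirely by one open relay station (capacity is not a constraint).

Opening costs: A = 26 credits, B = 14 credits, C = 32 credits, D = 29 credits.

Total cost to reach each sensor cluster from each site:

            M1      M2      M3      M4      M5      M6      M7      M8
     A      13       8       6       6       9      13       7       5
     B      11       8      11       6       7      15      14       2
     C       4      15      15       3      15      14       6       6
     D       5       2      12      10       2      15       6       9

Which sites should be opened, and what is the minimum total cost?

Open B only; minimum total cost 88.

For any fixed open set, each sensor cluster goes to its cheapest open site; total = fixed + service.
{B}: M1→B 11, M2→B 8, M3→B 11, M4→B 6, M5→B 7, M6→B 15, M7→B 14, M8→B 2. Service 74; fixed 14; total 88.
{D}: service 61 + fixed 29 = 90
{B, D}: service 49 + fixed 43 = 92
{A, B, C, D}: service 38 + fixed 101 = 139
(All 15 nonempty subsets were checked; B only is lowest.)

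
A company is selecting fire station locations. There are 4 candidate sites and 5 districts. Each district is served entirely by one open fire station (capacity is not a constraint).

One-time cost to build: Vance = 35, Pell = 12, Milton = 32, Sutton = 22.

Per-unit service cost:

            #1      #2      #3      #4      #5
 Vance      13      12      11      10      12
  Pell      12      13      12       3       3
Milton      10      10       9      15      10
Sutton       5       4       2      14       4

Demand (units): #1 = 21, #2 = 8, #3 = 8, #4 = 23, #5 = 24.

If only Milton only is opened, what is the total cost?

Total cost: 979

Each district is assigned to its cheapest site among the open ones.
{Milton}: #1→Milton 10·21=210, #2→Milton 10·8=80, #3→Milton 9·8=72, #4→Milton 15·23=345, #5→Milton 10·24=240. Service 947; fixed 32; total 979.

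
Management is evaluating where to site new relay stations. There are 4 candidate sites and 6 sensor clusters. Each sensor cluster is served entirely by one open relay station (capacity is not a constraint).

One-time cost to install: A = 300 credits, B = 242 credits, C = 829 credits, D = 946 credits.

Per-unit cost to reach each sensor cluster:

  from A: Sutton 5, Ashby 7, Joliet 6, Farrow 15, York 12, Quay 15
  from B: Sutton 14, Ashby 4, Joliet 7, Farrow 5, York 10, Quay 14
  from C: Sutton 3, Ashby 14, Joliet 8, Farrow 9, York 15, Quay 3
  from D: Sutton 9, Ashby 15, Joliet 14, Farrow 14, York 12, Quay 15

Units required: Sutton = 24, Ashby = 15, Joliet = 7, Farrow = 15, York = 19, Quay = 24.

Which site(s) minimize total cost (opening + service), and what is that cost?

Open B only; minimum total cost 1288.

For any fixed open set, each sensor cluster goes to its cheapest open site; total = fixed + service.
{B}: Sutton→B 14·24=336, Ashby→B 4·15=60, Joliet→B 7·7=49, Farrow→B 5·15=75, York→B 10·19=190, Quay→B 14·24=336. Service 1046; fixed 242; total 1288.
{A, B}: service 823 + fixed 542 = 1365
{A}: service 1080 + fixed 300 = 1380
{A, B, C, D}: service 511 + fixed 2317 = 2828
No other subset beats 1288.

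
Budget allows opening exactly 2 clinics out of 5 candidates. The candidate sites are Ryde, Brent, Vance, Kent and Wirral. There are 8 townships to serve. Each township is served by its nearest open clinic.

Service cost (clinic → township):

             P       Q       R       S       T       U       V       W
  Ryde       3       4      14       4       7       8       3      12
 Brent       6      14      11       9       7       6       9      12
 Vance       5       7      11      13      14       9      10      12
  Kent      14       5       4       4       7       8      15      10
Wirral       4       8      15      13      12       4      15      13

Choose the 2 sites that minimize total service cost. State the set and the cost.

Choose Ryde and Kent; total service cost 43.

With exactly 2 open, each township uses its cheapest among the chosen.
{Ryde, Kent}: P→Ryde 3, Q→Ryde 4, R→Kent 4, S→Ryde 4, T→Ryde 7, U→Ryde 8, V→Ryde 3, W→Kent 10. Service cost 43.
{Ryde, Brent}: service cost 50
{Ryde, Wirral}: service cost 51
Among all 10 size-2 choices, {Ryde, Kent} is lowest.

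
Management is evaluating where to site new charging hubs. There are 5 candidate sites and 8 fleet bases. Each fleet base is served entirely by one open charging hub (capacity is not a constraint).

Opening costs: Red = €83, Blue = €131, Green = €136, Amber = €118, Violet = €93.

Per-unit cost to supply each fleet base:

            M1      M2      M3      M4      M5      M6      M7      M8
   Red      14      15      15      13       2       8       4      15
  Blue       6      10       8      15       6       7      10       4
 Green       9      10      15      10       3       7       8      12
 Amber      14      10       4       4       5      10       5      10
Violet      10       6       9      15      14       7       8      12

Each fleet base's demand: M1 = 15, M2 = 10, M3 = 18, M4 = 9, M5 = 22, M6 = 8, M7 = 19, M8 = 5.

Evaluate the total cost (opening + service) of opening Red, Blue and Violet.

Each fleet base is assigned to its cheapest site among the open ones.
{Red, Blue, Violet}: M1→Blue 6·15=90, M2→Violet 6·10=60, M3→Blue 8·18=144, M4→Red 13·9=117, M5→Red 2·22=44, M6→Blue 7·8=56, M7→Red 4·19=76, M8→Blue 4·5=20. Service 607; fixed 307; total 914.

Total cost: 914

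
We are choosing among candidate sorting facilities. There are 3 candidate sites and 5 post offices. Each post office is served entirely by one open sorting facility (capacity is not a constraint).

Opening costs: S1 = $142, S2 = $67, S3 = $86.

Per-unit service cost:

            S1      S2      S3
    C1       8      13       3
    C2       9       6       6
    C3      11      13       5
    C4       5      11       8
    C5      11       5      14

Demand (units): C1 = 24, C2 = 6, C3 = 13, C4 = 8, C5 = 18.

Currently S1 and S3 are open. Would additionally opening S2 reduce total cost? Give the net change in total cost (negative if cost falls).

Current service cost with {S1, S3}: 411.
Adding S2: each post office re-picks its cheapest; new service cost 303, saving 108.
Extra fixed cost: 67. Net change = 67 − 108 = -41.
(Totals: 639 → 598.)

Yes — net change −41 (cost falls by 41).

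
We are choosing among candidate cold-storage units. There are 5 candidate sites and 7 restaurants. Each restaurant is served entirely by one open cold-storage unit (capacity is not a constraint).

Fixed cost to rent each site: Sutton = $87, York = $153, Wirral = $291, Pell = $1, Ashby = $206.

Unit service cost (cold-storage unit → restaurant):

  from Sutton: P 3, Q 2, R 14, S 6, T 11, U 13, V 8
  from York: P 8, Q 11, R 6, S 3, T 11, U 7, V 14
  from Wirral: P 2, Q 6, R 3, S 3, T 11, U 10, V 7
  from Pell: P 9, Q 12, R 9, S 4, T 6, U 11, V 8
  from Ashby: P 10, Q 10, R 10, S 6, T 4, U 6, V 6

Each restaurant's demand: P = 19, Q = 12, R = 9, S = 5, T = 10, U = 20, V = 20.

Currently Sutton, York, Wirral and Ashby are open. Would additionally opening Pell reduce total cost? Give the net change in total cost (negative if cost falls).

Current service cost with {Sutton, York, Wirral, Ashby}: 384.
Adding Pell: each restaurant re-picks its cheapest; new service cost 384, saving 0.
Extra fixed cost: 1. Net change = 1 − 0 = 1.
(Totals: 1121 → 1122.)

No — net change +1 (cost rises by 1).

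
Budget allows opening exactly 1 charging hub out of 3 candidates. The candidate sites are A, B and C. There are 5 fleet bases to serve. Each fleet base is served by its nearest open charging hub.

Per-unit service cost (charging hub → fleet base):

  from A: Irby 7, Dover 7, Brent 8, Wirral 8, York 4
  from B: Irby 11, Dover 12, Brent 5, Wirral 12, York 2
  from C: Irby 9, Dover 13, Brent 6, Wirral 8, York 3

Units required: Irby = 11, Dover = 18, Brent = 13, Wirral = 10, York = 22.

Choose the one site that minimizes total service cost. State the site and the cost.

With exactly 1 open, each fleet base uses its cheapest among the chosen.
{A}: Irby→A 7·11=77, Dover→A 7·18=126, Brent→A 8·13=104, Wirral→A 8·10=80, York→A 4·22=88. Service cost 475.
{C}: service cost 557
{B}: service cost 566
Among all 3 size-1 choices, {A} is lowest.

Choose A only; total service cost 475.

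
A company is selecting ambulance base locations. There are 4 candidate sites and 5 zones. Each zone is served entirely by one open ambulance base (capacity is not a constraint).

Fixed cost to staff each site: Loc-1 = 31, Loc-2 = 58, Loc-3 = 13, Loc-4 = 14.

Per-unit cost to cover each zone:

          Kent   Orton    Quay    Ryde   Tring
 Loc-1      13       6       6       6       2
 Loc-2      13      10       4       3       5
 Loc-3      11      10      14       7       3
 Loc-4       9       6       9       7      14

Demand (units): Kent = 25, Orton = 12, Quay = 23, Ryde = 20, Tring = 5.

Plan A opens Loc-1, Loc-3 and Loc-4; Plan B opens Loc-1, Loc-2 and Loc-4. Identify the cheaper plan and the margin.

Plan B is cheaper by 61.

Plan A: {Loc-1, Loc-3, Loc-4}: Kent→Loc-4 9·25=225, Orton→Loc-1 6·12=72, Quay→Loc-1 6·23=138, Ryde→Loc-1 6·20=120, Tring→Loc-1 2·5=10. Service 565; fixed 58; total 623.
Plan B: {Loc-1, Loc-2, Loc-4}: Kent→Loc-4 9·25=225, Orton→Loc-1 6·12=72, Quay→Loc-2 4·23=92, Ryde→Loc-2 3·20=60, Tring→Loc-1 2·5=10. Service 459; fixed 103; total 562.
Difference: |623 − 562| = 61.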